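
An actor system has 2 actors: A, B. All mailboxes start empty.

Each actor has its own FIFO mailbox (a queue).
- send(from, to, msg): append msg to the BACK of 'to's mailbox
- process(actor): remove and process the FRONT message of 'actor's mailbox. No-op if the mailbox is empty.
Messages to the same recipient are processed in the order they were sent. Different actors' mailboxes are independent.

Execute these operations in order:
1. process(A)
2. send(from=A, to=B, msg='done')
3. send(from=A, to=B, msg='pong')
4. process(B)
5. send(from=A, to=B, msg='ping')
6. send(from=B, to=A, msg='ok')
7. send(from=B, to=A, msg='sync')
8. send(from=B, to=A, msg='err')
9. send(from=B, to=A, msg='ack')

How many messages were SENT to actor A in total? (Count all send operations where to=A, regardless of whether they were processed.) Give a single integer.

After 1 (process(A)): A:[] B:[]
After 2 (send(from=A, to=B, msg='done')): A:[] B:[done]
After 3 (send(from=A, to=B, msg='pong')): A:[] B:[done,pong]
After 4 (process(B)): A:[] B:[pong]
After 5 (send(from=A, to=B, msg='ping')): A:[] B:[pong,ping]
After 6 (send(from=B, to=A, msg='ok')): A:[ok] B:[pong,ping]
After 7 (send(from=B, to=A, msg='sync')): A:[ok,sync] B:[pong,ping]
After 8 (send(from=B, to=A, msg='err')): A:[ok,sync,err] B:[pong,ping]
After 9 (send(from=B, to=A, msg='ack')): A:[ok,sync,err,ack] B:[pong,ping]

Answer: 4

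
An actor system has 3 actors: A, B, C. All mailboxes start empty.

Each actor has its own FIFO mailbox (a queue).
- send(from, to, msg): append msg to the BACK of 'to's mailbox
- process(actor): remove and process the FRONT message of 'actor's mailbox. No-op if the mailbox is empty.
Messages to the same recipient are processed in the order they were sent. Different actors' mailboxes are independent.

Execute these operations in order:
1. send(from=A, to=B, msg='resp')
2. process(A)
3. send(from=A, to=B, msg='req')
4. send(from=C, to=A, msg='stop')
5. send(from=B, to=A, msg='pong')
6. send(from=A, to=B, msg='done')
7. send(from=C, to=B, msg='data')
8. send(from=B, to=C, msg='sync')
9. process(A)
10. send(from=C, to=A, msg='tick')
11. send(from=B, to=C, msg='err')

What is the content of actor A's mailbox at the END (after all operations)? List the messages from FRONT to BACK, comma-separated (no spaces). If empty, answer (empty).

Answer: pong,tick

Derivation:
After 1 (send(from=A, to=B, msg='resp')): A:[] B:[resp] C:[]
After 2 (process(A)): A:[] B:[resp] C:[]
After 3 (send(from=A, to=B, msg='req')): A:[] B:[resp,req] C:[]
After 4 (send(from=C, to=A, msg='stop')): A:[stop] B:[resp,req] C:[]
After 5 (send(from=B, to=A, msg='pong')): A:[stop,pong] B:[resp,req] C:[]
After 6 (send(from=A, to=B, msg='done')): A:[stop,pong] B:[resp,req,done] C:[]
After 7 (send(from=C, to=B, msg='data')): A:[stop,pong] B:[resp,req,done,data] C:[]
After 8 (send(from=B, to=C, msg='sync')): A:[stop,pong] B:[resp,req,done,data] C:[sync]
After 9 (process(A)): A:[pong] B:[resp,req,done,data] C:[sync]
After 10 (send(from=C, to=A, msg='tick')): A:[pong,tick] B:[resp,req,done,data] C:[sync]
After 11 (send(from=B, to=C, msg='err')): A:[pong,tick] B:[resp,req,done,data] C:[sync,err]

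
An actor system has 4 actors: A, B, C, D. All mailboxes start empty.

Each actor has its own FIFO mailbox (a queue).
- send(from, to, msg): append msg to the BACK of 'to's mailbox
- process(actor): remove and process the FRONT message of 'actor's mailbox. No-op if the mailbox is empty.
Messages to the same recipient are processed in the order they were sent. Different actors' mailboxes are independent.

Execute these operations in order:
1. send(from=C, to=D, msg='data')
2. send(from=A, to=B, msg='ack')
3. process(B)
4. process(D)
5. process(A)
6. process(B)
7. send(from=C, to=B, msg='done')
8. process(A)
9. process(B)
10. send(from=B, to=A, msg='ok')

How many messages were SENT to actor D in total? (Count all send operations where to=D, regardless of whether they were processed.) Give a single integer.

After 1 (send(from=C, to=D, msg='data')): A:[] B:[] C:[] D:[data]
After 2 (send(from=A, to=B, msg='ack')): A:[] B:[ack] C:[] D:[data]
After 3 (process(B)): A:[] B:[] C:[] D:[data]
After 4 (process(D)): A:[] B:[] C:[] D:[]
After 5 (process(A)): A:[] B:[] C:[] D:[]
After 6 (process(B)): A:[] B:[] C:[] D:[]
After 7 (send(from=C, to=B, msg='done')): A:[] B:[done] C:[] D:[]
After 8 (process(A)): A:[] B:[done] C:[] D:[]
After 9 (process(B)): A:[] B:[] C:[] D:[]
After 10 (send(from=B, to=A, msg='ok')): A:[ok] B:[] C:[] D:[]

Answer: 1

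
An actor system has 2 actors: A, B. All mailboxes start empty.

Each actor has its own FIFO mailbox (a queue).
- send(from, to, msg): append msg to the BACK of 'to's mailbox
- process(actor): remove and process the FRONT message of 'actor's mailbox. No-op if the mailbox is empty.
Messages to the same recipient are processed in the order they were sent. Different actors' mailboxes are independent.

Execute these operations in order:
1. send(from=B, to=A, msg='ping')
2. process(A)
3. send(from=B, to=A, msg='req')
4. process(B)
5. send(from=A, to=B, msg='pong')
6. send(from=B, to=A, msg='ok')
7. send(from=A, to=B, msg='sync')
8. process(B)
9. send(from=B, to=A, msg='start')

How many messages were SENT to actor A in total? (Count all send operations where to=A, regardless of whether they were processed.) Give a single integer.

Answer: 4

Derivation:
After 1 (send(from=B, to=A, msg='ping')): A:[ping] B:[]
After 2 (process(A)): A:[] B:[]
After 3 (send(from=B, to=A, msg='req')): A:[req] B:[]
After 4 (process(B)): A:[req] B:[]
After 5 (send(from=A, to=B, msg='pong')): A:[req] B:[pong]
After 6 (send(from=B, to=A, msg='ok')): A:[req,ok] B:[pong]
After 7 (send(from=A, to=B, msg='sync')): A:[req,ok] B:[pong,sync]
After 8 (process(B)): A:[req,ok] B:[sync]
After 9 (send(from=B, to=A, msg='start')): A:[req,ok,start] B:[sync]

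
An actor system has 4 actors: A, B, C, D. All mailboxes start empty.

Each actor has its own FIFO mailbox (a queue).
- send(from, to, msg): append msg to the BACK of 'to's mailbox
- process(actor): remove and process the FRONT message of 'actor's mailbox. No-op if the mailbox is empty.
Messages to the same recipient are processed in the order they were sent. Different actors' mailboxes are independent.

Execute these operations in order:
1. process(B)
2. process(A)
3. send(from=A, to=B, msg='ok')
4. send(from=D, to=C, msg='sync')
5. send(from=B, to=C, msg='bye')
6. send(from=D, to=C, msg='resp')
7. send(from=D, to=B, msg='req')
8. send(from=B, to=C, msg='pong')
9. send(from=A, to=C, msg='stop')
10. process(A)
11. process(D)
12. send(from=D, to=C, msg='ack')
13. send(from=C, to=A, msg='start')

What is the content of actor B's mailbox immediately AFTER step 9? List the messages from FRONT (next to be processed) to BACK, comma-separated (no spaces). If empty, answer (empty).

After 1 (process(B)): A:[] B:[] C:[] D:[]
After 2 (process(A)): A:[] B:[] C:[] D:[]
After 3 (send(from=A, to=B, msg='ok')): A:[] B:[ok] C:[] D:[]
After 4 (send(from=D, to=C, msg='sync')): A:[] B:[ok] C:[sync] D:[]
After 5 (send(from=B, to=C, msg='bye')): A:[] B:[ok] C:[sync,bye] D:[]
After 6 (send(from=D, to=C, msg='resp')): A:[] B:[ok] C:[sync,bye,resp] D:[]
After 7 (send(from=D, to=B, msg='req')): A:[] B:[ok,req] C:[sync,bye,resp] D:[]
After 8 (send(from=B, to=C, msg='pong')): A:[] B:[ok,req] C:[sync,bye,resp,pong] D:[]
After 9 (send(from=A, to=C, msg='stop')): A:[] B:[ok,req] C:[sync,bye,resp,pong,stop] D:[]

ok,req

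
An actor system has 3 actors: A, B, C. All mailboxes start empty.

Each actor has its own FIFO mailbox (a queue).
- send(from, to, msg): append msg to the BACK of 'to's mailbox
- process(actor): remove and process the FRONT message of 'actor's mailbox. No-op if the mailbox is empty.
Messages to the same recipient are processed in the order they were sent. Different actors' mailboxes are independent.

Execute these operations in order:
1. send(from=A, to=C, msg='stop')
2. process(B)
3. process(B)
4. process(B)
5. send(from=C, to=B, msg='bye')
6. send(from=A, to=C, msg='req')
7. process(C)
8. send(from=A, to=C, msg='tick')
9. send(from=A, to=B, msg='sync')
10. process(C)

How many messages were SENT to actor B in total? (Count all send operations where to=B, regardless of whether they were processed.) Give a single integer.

After 1 (send(from=A, to=C, msg='stop')): A:[] B:[] C:[stop]
After 2 (process(B)): A:[] B:[] C:[stop]
After 3 (process(B)): A:[] B:[] C:[stop]
After 4 (process(B)): A:[] B:[] C:[stop]
After 5 (send(from=C, to=B, msg='bye')): A:[] B:[bye] C:[stop]
After 6 (send(from=A, to=C, msg='req')): A:[] B:[bye] C:[stop,req]
After 7 (process(C)): A:[] B:[bye] C:[req]
After 8 (send(from=A, to=C, msg='tick')): A:[] B:[bye] C:[req,tick]
After 9 (send(from=A, to=B, msg='sync')): A:[] B:[bye,sync] C:[req,tick]
After 10 (process(C)): A:[] B:[bye,sync] C:[tick]

Answer: 2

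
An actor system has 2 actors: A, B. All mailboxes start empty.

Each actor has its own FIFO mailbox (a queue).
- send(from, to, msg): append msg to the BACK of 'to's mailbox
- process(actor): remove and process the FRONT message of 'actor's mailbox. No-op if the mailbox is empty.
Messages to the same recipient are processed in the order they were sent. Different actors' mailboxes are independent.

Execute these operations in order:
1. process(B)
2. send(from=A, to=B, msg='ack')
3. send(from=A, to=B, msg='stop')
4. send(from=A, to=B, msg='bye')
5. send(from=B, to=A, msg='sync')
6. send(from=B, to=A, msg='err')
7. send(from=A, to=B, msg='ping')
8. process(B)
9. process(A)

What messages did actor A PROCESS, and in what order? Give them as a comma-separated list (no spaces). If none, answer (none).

After 1 (process(B)): A:[] B:[]
After 2 (send(from=A, to=B, msg='ack')): A:[] B:[ack]
After 3 (send(from=A, to=B, msg='stop')): A:[] B:[ack,stop]
After 4 (send(from=A, to=B, msg='bye')): A:[] B:[ack,stop,bye]
After 5 (send(from=B, to=A, msg='sync')): A:[sync] B:[ack,stop,bye]
After 6 (send(from=B, to=A, msg='err')): A:[sync,err] B:[ack,stop,bye]
After 7 (send(from=A, to=B, msg='ping')): A:[sync,err] B:[ack,stop,bye,ping]
After 8 (process(B)): A:[sync,err] B:[stop,bye,ping]
After 9 (process(A)): A:[err] B:[stop,bye,ping]

Answer: sync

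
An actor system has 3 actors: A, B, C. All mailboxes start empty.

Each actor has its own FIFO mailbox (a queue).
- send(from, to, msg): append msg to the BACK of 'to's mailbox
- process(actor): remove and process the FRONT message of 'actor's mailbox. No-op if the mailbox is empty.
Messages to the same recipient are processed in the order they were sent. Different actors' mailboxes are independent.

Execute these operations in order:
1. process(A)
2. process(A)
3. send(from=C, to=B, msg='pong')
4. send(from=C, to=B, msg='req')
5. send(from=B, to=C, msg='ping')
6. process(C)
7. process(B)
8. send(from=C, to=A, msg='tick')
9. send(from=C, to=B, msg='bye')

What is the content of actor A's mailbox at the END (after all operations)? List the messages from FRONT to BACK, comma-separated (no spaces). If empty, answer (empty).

Answer: tick

Derivation:
After 1 (process(A)): A:[] B:[] C:[]
After 2 (process(A)): A:[] B:[] C:[]
After 3 (send(from=C, to=B, msg='pong')): A:[] B:[pong] C:[]
After 4 (send(from=C, to=B, msg='req')): A:[] B:[pong,req] C:[]
After 5 (send(from=B, to=C, msg='ping')): A:[] B:[pong,req] C:[ping]
After 6 (process(C)): A:[] B:[pong,req] C:[]
After 7 (process(B)): A:[] B:[req] C:[]
After 8 (send(from=C, to=A, msg='tick')): A:[tick] B:[req] C:[]
After 9 (send(from=C, to=B, msg='bye')): A:[tick] B:[req,bye] C:[]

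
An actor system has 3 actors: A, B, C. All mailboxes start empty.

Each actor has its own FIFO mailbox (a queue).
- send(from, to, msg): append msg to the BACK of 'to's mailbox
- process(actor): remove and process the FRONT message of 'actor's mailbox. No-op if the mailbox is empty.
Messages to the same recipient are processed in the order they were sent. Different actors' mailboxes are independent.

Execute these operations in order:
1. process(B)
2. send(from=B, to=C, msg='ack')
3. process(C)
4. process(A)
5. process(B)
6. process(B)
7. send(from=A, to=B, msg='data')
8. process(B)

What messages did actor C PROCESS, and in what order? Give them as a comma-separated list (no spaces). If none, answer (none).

After 1 (process(B)): A:[] B:[] C:[]
After 2 (send(from=B, to=C, msg='ack')): A:[] B:[] C:[ack]
After 3 (process(C)): A:[] B:[] C:[]
After 4 (process(A)): A:[] B:[] C:[]
After 5 (process(B)): A:[] B:[] C:[]
After 6 (process(B)): A:[] B:[] C:[]
After 7 (send(from=A, to=B, msg='data')): A:[] B:[data] C:[]
After 8 (process(B)): A:[] B:[] C:[]

Answer: ack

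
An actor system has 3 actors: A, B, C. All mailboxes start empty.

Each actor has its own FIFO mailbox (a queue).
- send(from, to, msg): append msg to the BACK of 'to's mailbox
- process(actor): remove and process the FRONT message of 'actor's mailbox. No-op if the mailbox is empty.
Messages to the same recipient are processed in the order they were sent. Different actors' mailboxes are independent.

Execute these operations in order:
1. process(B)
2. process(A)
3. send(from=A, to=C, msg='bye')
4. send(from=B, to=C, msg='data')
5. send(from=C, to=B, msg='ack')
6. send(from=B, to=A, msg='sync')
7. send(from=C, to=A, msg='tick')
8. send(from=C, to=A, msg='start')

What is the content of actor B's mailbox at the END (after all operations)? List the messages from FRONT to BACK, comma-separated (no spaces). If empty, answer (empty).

After 1 (process(B)): A:[] B:[] C:[]
After 2 (process(A)): A:[] B:[] C:[]
After 3 (send(from=A, to=C, msg='bye')): A:[] B:[] C:[bye]
After 4 (send(from=B, to=C, msg='data')): A:[] B:[] C:[bye,data]
After 5 (send(from=C, to=B, msg='ack')): A:[] B:[ack] C:[bye,data]
After 6 (send(from=B, to=A, msg='sync')): A:[sync] B:[ack] C:[bye,data]
After 7 (send(from=C, to=A, msg='tick')): A:[sync,tick] B:[ack] C:[bye,data]
After 8 (send(from=C, to=A, msg='start')): A:[sync,tick,start] B:[ack] C:[bye,data]

Answer: ack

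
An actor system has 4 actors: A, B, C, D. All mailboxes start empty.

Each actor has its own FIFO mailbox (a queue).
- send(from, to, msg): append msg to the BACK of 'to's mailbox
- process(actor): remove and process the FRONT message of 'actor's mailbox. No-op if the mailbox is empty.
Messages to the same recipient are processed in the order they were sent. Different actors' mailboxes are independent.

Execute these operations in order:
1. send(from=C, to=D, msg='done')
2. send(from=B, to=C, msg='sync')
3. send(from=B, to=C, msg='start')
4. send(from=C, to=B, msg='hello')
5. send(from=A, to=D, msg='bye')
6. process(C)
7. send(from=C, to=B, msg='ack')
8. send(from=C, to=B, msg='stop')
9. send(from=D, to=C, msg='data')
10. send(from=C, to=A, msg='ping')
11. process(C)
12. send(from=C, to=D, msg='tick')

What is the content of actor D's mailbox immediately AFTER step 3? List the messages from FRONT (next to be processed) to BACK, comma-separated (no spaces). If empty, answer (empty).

After 1 (send(from=C, to=D, msg='done')): A:[] B:[] C:[] D:[done]
After 2 (send(from=B, to=C, msg='sync')): A:[] B:[] C:[sync] D:[done]
After 3 (send(from=B, to=C, msg='start')): A:[] B:[] C:[sync,start] D:[done]

done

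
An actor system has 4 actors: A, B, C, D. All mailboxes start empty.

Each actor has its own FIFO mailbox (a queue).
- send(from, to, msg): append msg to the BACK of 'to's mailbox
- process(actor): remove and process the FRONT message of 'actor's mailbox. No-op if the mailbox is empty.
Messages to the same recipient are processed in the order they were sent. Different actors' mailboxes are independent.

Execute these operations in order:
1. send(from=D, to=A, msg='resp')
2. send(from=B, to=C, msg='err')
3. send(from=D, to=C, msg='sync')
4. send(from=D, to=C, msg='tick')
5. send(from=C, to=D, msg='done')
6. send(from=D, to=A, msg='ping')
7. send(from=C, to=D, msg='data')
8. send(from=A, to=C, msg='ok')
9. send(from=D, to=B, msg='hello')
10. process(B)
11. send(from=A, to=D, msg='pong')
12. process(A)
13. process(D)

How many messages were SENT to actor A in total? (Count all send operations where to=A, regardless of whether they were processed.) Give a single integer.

Answer: 2

Derivation:
After 1 (send(from=D, to=A, msg='resp')): A:[resp] B:[] C:[] D:[]
After 2 (send(from=B, to=C, msg='err')): A:[resp] B:[] C:[err] D:[]
After 3 (send(from=D, to=C, msg='sync')): A:[resp] B:[] C:[err,sync] D:[]
After 4 (send(from=D, to=C, msg='tick')): A:[resp] B:[] C:[err,sync,tick] D:[]
After 5 (send(from=C, to=D, msg='done')): A:[resp] B:[] C:[err,sync,tick] D:[done]
After 6 (send(from=D, to=A, msg='ping')): A:[resp,ping] B:[] C:[err,sync,tick] D:[done]
After 7 (send(from=C, to=D, msg='data')): A:[resp,ping] B:[] C:[err,sync,tick] D:[done,data]
After 8 (send(from=A, to=C, msg='ok')): A:[resp,ping] B:[] C:[err,sync,tick,ok] D:[done,data]
After 9 (send(from=D, to=B, msg='hello')): A:[resp,ping] B:[hello] C:[err,sync,tick,ok] D:[done,data]
After 10 (process(B)): A:[resp,ping] B:[] C:[err,sync,tick,ok] D:[done,data]
After 11 (send(from=A, to=D, msg='pong')): A:[resp,ping] B:[] C:[err,sync,tick,ok] D:[done,data,pong]
After 12 (process(A)): A:[ping] B:[] C:[err,sync,tick,ok] D:[done,data,pong]
After 13 (process(D)): A:[ping] B:[] C:[err,sync,tick,ok] D:[data,pong]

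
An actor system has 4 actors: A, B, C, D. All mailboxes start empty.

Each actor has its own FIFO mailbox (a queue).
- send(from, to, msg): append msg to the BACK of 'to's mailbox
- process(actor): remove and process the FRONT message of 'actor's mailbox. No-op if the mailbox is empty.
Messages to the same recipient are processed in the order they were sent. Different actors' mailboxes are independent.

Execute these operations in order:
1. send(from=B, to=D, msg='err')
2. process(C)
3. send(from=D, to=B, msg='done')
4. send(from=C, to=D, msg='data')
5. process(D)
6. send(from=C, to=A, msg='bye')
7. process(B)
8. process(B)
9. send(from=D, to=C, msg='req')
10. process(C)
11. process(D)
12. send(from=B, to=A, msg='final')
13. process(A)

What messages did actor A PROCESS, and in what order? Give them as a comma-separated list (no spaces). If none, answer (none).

Answer: bye

Derivation:
After 1 (send(from=B, to=D, msg='err')): A:[] B:[] C:[] D:[err]
After 2 (process(C)): A:[] B:[] C:[] D:[err]
After 3 (send(from=D, to=B, msg='done')): A:[] B:[done] C:[] D:[err]
After 4 (send(from=C, to=D, msg='data')): A:[] B:[done] C:[] D:[err,data]
After 5 (process(D)): A:[] B:[done] C:[] D:[data]
After 6 (send(from=C, to=A, msg='bye')): A:[bye] B:[done] C:[] D:[data]
After 7 (process(B)): A:[bye] B:[] C:[] D:[data]
After 8 (process(B)): A:[bye] B:[] C:[] D:[data]
After 9 (send(from=D, to=C, msg='req')): A:[bye] B:[] C:[req] D:[data]
After 10 (process(C)): A:[bye] B:[] C:[] D:[data]
After 11 (process(D)): A:[bye] B:[] C:[] D:[]
After 12 (send(from=B, to=A, msg='final')): A:[bye,final] B:[] C:[] D:[]
After 13 (process(A)): A:[final] B:[] C:[] D:[]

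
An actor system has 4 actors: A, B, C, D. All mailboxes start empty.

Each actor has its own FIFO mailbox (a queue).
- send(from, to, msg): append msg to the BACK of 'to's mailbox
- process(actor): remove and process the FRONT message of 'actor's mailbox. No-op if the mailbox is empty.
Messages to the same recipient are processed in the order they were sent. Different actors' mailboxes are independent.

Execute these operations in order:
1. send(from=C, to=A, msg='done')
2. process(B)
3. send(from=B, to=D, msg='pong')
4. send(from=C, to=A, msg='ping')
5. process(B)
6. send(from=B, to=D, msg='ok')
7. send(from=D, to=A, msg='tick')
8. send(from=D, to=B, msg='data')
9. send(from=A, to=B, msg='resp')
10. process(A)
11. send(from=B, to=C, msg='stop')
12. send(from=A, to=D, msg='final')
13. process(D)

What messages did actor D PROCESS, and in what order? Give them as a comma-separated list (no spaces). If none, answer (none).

After 1 (send(from=C, to=A, msg='done')): A:[done] B:[] C:[] D:[]
After 2 (process(B)): A:[done] B:[] C:[] D:[]
After 3 (send(from=B, to=D, msg='pong')): A:[done] B:[] C:[] D:[pong]
After 4 (send(from=C, to=A, msg='ping')): A:[done,ping] B:[] C:[] D:[pong]
After 5 (process(B)): A:[done,ping] B:[] C:[] D:[pong]
After 6 (send(from=B, to=D, msg='ok')): A:[done,ping] B:[] C:[] D:[pong,ok]
After 7 (send(from=D, to=A, msg='tick')): A:[done,ping,tick] B:[] C:[] D:[pong,ok]
After 8 (send(from=D, to=B, msg='data')): A:[done,ping,tick] B:[data] C:[] D:[pong,ok]
After 9 (send(from=A, to=B, msg='resp')): A:[done,ping,tick] B:[data,resp] C:[] D:[pong,ok]
After 10 (process(A)): A:[ping,tick] B:[data,resp] C:[] D:[pong,ok]
After 11 (send(from=B, to=C, msg='stop')): A:[ping,tick] B:[data,resp] C:[stop] D:[pong,ok]
After 12 (send(from=A, to=D, msg='final')): A:[ping,tick] B:[data,resp] C:[stop] D:[pong,ok,final]
After 13 (process(D)): A:[ping,tick] B:[data,resp] C:[stop] D:[ok,final]

Answer: pong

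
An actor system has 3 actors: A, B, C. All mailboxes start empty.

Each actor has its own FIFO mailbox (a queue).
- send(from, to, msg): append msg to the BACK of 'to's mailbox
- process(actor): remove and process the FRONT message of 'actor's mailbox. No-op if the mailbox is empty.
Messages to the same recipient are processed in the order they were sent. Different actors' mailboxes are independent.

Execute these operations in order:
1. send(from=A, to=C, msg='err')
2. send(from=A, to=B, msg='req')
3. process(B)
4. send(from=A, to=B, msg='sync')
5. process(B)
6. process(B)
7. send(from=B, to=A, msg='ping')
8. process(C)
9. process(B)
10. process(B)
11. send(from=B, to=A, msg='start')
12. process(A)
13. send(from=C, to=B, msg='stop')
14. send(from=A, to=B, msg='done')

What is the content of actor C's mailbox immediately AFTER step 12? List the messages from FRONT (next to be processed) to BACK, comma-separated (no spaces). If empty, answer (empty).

After 1 (send(from=A, to=C, msg='err')): A:[] B:[] C:[err]
After 2 (send(from=A, to=B, msg='req')): A:[] B:[req] C:[err]
After 3 (process(B)): A:[] B:[] C:[err]
After 4 (send(from=A, to=B, msg='sync')): A:[] B:[sync] C:[err]
After 5 (process(B)): A:[] B:[] C:[err]
After 6 (process(B)): A:[] B:[] C:[err]
After 7 (send(from=B, to=A, msg='ping')): A:[ping] B:[] C:[err]
After 8 (process(C)): A:[ping] B:[] C:[]
After 9 (process(B)): A:[ping] B:[] C:[]
After 10 (process(B)): A:[ping] B:[] C:[]
After 11 (send(from=B, to=A, msg='start')): A:[ping,start] B:[] C:[]
After 12 (process(A)): A:[start] B:[] C:[]

(empty)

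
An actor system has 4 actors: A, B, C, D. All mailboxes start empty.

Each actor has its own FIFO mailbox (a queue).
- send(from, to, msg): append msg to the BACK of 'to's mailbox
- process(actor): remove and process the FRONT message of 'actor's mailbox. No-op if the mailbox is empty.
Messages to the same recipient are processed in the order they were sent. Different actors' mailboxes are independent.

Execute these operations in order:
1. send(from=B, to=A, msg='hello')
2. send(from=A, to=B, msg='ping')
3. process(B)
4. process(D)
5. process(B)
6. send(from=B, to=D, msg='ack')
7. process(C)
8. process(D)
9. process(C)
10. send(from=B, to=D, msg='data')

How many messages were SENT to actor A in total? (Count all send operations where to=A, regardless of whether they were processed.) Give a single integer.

Answer: 1

Derivation:
After 1 (send(from=B, to=A, msg='hello')): A:[hello] B:[] C:[] D:[]
After 2 (send(from=A, to=B, msg='ping')): A:[hello] B:[ping] C:[] D:[]
After 3 (process(B)): A:[hello] B:[] C:[] D:[]
After 4 (process(D)): A:[hello] B:[] C:[] D:[]
After 5 (process(B)): A:[hello] B:[] C:[] D:[]
After 6 (send(from=B, to=D, msg='ack')): A:[hello] B:[] C:[] D:[ack]
After 7 (process(C)): A:[hello] B:[] C:[] D:[ack]
After 8 (process(D)): A:[hello] B:[] C:[] D:[]
After 9 (process(C)): A:[hello] B:[] C:[] D:[]
After 10 (send(from=B, to=D, msg='data')): A:[hello] B:[] C:[] D:[data]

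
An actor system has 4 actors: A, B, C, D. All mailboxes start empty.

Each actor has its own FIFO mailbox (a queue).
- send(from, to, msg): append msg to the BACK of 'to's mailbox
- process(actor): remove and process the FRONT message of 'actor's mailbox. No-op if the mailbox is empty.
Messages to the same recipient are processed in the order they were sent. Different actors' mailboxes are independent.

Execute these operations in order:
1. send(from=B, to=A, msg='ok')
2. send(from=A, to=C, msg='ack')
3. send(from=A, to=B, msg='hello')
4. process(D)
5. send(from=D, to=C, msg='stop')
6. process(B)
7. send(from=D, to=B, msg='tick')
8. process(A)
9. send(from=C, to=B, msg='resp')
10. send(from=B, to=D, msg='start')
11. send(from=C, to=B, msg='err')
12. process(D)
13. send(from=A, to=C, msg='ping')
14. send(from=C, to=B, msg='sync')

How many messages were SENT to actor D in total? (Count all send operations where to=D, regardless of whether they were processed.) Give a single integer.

After 1 (send(from=B, to=A, msg='ok')): A:[ok] B:[] C:[] D:[]
After 2 (send(from=A, to=C, msg='ack')): A:[ok] B:[] C:[ack] D:[]
After 3 (send(from=A, to=B, msg='hello')): A:[ok] B:[hello] C:[ack] D:[]
After 4 (process(D)): A:[ok] B:[hello] C:[ack] D:[]
After 5 (send(from=D, to=C, msg='stop')): A:[ok] B:[hello] C:[ack,stop] D:[]
After 6 (process(B)): A:[ok] B:[] C:[ack,stop] D:[]
After 7 (send(from=D, to=B, msg='tick')): A:[ok] B:[tick] C:[ack,stop] D:[]
After 8 (process(A)): A:[] B:[tick] C:[ack,stop] D:[]
After 9 (send(from=C, to=B, msg='resp')): A:[] B:[tick,resp] C:[ack,stop] D:[]
After 10 (send(from=B, to=D, msg='start')): A:[] B:[tick,resp] C:[ack,stop] D:[start]
After 11 (send(from=C, to=B, msg='err')): A:[] B:[tick,resp,err] C:[ack,stop] D:[start]
After 12 (process(D)): A:[] B:[tick,resp,err] C:[ack,stop] D:[]
After 13 (send(from=A, to=C, msg='ping')): A:[] B:[tick,resp,err] C:[ack,stop,ping] D:[]
After 14 (send(from=C, to=B, msg='sync')): A:[] B:[tick,resp,err,sync] C:[ack,stop,ping] D:[]

Answer: 1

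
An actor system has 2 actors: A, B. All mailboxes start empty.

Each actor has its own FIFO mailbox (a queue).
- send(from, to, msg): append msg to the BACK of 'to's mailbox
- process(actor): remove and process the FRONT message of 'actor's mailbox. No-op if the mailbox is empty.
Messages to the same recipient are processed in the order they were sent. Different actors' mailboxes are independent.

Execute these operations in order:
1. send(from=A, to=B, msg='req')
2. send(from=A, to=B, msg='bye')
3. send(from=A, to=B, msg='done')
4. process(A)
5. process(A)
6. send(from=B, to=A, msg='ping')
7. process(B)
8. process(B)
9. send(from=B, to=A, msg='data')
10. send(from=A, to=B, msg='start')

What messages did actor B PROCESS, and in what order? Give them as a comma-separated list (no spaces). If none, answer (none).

After 1 (send(from=A, to=B, msg='req')): A:[] B:[req]
After 2 (send(from=A, to=B, msg='bye')): A:[] B:[req,bye]
After 3 (send(from=A, to=B, msg='done')): A:[] B:[req,bye,done]
After 4 (process(A)): A:[] B:[req,bye,done]
After 5 (process(A)): A:[] B:[req,bye,done]
After 6 (send(from=B, to=A, msg='ping')): A:[ping] B:[req,bye,done]
After 7 (process(B)): A:[ping] B:[bye,done]
After 8 (process(B)): A:[ping] B:[done]
After 9 (send(from=B, to=A, msg='data')): A:[ping,data] B:[done]
After 10 (send(from=A, to=B, msg='start')): A:[ping,data] B:[done,start]

Answer: req,bye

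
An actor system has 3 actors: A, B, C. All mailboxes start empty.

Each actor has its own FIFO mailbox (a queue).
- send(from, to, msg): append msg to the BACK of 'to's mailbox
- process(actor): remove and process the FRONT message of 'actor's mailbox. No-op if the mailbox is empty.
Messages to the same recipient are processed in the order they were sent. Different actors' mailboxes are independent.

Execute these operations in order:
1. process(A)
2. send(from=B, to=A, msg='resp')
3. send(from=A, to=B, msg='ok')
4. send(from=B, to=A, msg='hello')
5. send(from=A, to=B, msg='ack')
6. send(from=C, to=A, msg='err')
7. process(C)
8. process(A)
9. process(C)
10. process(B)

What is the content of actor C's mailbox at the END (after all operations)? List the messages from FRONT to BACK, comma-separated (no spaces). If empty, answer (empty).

After 1 (process(A)): A:[] B:[] C:[]
After 2 (send(from=B, to=A, msg='resp')): A:[resp] B:[] C:[]
After 3 (send(from=A, to=B, msg='ok')): A:[resp] B:[ok] C:[]
After 4 (send(from=B, to=A, msg='hello')): A:[resp,hello] B:[ok] C:[]
After 5 (send(from=A, to=B, msg='ack')): A:[resp,hello] B:[ok,ack] C:[]
After 6 (send(from=C, to=A, msg='err')): A:[resp,hello,err] B:[ok,ack] C:[]
After 7 (process(C)): A:[resp,hello,err] B:[ok,ack] C:[]
After 8 (process(A)): A:[hello,err] B:[ok,ack] C:[]
After 9 (process(C)): A:[hello,err] B:[ok,ack] C:[]
After 10 (process(B)): A:[hello,err] B:[ack] C:[]

Answer: (empty)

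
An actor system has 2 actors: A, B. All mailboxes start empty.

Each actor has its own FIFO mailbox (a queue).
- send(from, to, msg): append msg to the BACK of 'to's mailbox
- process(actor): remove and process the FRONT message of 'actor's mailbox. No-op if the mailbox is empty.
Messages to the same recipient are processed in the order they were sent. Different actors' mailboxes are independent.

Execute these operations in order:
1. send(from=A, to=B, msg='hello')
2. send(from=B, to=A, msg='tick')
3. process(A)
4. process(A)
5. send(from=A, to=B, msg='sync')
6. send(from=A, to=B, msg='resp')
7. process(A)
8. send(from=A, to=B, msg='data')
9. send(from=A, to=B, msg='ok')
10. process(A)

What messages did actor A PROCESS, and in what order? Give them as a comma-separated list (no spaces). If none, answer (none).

After 1 (send(from=A, to=B, msg='hello')): A:[] B:[hello]
After 2 (send(from=B, to=A, msg='tick')): A:[tick] B:[hello]
After 3 (process(A)): A:[] B:[hello]
After 4 (process(A)): A:[] B:[hello]
After 5 (send(from=A, to=B, msg='sync')): A:[] B:[hello,sync]
After 6 (send(from=A, to=B, msg='resp')): A:[] B:[hello,sync,resp]
After 7 (process(A)): A:[] B:[hello,sync,resp]
After 8 (send(from=A, to=B, msg='data')): A:[] B:[hello,sync,resp,data]
After 9 (send(from=A, to=B, msg='ok')): A:[] B:[hello,sync,resp,data,ok]
After 10 (process(A)): A:[] B:[hello,sync,resp,data,ok]

Answer: tick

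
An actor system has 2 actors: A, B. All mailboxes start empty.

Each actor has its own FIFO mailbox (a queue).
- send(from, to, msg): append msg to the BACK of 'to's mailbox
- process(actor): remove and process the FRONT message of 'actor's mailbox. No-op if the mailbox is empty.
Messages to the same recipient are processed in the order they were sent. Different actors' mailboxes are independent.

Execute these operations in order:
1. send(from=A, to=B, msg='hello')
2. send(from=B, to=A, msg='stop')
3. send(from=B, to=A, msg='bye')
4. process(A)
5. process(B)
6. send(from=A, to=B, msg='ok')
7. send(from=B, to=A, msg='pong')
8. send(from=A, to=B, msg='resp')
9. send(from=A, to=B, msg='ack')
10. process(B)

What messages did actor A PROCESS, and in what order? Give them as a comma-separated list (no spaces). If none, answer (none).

Answer: stop

Derivation:
After 1 (send(from=A, to=B, msg='hello')): A:[] B:[hello]
After 2 (send(from=B, to=A, msg='stop')): A:[stop] B:[hello]
After 3 (send(from=B, to=A, msg='bye')): A:[stop,bye] B:[hello]
After 4 (process(A)): A:[bye] B:[hello]
After 5 (process(B)): A:[bye] B:[]
After 6 (send(from=A, to=B, msg='ok')): A:[bye] B:[ok]
After 7 (send(from=B, to=A, msg='pong')): A:[bye,pong] B:[ok]
After 8 (send(from=A, to=B, msg='resp')): A:[bye,pong] B:[ok,resp]
After 9 (send(from=A, to=B, msg='ack')): A:[bye,pong] B:[ok,resp,ack]
After 10 (process(B)): A:[bye,pong] B:[resp,ack]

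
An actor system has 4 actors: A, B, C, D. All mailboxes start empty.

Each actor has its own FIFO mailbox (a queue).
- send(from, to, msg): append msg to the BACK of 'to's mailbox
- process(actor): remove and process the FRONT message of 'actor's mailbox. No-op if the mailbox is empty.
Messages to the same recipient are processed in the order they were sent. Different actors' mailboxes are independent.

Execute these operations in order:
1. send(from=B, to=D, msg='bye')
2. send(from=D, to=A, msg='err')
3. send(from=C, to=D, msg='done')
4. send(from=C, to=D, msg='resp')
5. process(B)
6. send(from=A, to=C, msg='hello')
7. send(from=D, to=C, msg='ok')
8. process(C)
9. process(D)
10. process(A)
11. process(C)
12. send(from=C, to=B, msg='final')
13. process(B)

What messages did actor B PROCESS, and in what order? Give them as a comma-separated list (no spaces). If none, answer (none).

After 1 (send(from=B, to=D, msg='bye')): A:[] B:[] C:[] D:[bye]
After 2 (send(from=D, to=A, msg='err')): A:[err] B:[] C:[] D:[bye]
After 3 (send(from=C, to=D, msg='done')): A:[err] B:[] C:[] D:[bye,done]
After 4 (send(from=C, to=D, msg='resp')): A:[err] B:[] C:[] D:[bye,done,resp]
After 5 (process(B)): A:[err] B:[] C:[] D:[bye,done,resp]
After 6 (send(from=A, to=C, msg='hello')): A:[err] B:[] C:[hello] D:[bye,done,resp]
After 7 (send(from=D, to=C, msg='ok')): A:[err] B:[] C:[hello,ok] D:[bye,done,resp]
After 8 (process(C)): A:[err] B:[] C:[ok] D:[bye,done,resp]
After 9 (process(D)): A:[err] B:[] C:[ok] D:[done,resp]
After 10 (process(A)): A:[] B:[] C:[ok] D:[done,resp]
After 11 (process(C)): A:[] B:[] C:[] D:[done,resp]
After 12 (send(from=C, to=B, msg='final')): A:[] B:[final] C:[] D:[done,resp]
After 13 (process(B)): A:[] B:[] C:[] D:[done,resp]

Answer: final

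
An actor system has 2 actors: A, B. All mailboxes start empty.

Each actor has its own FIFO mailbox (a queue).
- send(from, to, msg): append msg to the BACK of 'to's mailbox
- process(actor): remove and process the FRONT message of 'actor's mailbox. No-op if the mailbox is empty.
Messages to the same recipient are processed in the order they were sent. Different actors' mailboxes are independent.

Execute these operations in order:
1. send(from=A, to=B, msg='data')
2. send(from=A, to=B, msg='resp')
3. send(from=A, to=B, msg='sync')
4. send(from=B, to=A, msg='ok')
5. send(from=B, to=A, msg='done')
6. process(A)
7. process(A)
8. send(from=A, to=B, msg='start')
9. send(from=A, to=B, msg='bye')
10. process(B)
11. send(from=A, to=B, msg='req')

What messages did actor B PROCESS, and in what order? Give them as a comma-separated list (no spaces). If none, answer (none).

Answer: data

Derivation:
After 1 (send(from=A, to=B, msg='data')): A:[] B:[data]
After 2 (send(from=A, to=B, msg='resp')): A:[] B:[data,resp]
After 3 (send(from=A, to=B, msg='sync')): A:[] B:[data,resp,sync]
After 4 (send(from=B, to=A, msg='ok')): A:[ok] B:[data,resp,sync]
After 5 (send(from=B, to=A, msg='done')): A:[ok,done] B:[data,resp,sync]
After 6 (process(A)): A:[done] B:[data,resp,sync]
After 7 (process(A)): A:[] B:[data,resp,sync]
After 8 (send(from=A, to=B, msg='start')): A:[] B:[data,resp,sync,start]
After 9 (send(from=A, to=B, msg='bye')): A:[] B:[data,resp,sync,start,bye]
After 10 (process(B)): A:[] B:[resp,sync,start,bye]
After 11 (send(from=A, to=B, msg='req')): A:[] B:[resp,sync,start,bye,req]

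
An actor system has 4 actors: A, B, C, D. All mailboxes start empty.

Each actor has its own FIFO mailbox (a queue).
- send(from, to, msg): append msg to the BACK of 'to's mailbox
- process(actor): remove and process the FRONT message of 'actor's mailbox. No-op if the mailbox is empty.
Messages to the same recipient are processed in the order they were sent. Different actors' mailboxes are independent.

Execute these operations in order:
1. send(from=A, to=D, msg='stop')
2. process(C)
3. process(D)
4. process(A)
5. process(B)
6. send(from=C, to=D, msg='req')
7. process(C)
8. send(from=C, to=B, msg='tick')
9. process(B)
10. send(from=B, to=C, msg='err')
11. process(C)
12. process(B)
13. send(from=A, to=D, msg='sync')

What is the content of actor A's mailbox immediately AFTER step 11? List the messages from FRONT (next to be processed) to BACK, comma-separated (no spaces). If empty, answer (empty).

After 1 (send(from=A, to=D, msg='stop')): A:[] B:[] C:[] D:[stop]
After 2 (process(C)): A:[] B:[] C:[] D:[stop]
After 3 (process(D)): A:[] B:[] C:[] D:[]
After 4 (process(A)): A:[] B:[] C:[] D:[]
After 5 (process(B)): A:[] B:[] C:[] D:[]
After 6 (send(from=C, to=D, msg='req')): A:[] B:[] C:[] D:[req]
After 7 (process(C)): A:[] B:[] C:[] D:[req]
After 8 (send(from=C, to=B, msg='tick')): A:[] B:[tick] C:[] D:[req]
After 9 (process(B)): A:[] B:[] C:[] D:[req]
After 10 (send(from=B, to=C, msg='err')): A:[] B:[] C:[err] D:[req]
After 11 (process(C)): A:[] B:[] C:[] D:[req]

(empty)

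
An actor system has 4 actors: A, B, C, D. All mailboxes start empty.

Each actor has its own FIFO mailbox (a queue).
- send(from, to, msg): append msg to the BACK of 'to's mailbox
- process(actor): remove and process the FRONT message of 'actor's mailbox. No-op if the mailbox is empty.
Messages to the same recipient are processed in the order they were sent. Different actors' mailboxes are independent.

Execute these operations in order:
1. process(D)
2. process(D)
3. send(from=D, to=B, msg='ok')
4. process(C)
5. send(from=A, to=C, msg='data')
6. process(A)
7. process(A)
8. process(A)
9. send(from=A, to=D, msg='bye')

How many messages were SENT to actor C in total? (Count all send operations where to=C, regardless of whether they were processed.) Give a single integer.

After 1 (process(D)): A:[] B:[] C:[] D:[]
After 2 (process(D)): A:[] B:[] C:[] D:[]
After 3 (send(from=D, to=B, msg='ok')): A:[] B:[ok] C:[] D:[]
After 4 (process(C)): A:[] B:[ok] C:[] D:[]
After 5 (send(from=A, to=C, msg='data')): A:[] B:[ok] C:[data] D:[]
After 6 (process(A)): A:[] B:[ok] C:[data] D:[]
After 7 (process(A)): A:[] B:[ok] C:[data] D:[]
After 8 (process(A)): A:[] B:[ok] C:[data] D:[]
After 9 (send(from=A, to=D, msg='bye')): A:[] B:[ok] C:[data] D:[bye]

Answer: 1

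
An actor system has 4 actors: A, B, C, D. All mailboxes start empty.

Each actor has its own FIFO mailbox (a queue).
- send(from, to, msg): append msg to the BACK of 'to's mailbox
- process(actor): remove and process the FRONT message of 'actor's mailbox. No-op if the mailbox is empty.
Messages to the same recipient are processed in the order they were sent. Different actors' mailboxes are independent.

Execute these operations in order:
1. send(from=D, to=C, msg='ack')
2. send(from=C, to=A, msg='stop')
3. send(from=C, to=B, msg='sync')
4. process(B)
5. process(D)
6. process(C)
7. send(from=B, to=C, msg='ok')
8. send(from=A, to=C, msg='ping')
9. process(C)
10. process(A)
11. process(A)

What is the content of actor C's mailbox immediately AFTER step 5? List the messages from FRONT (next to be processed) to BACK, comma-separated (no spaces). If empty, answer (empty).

After 1 (send(from=D, to=C, msg='ack')): A:[] B:[] C:[ack] D:[]
After 2 (send(from=C, to=A, msg='stop')): A:[stop] B:[] C:[ack] D:[]
After 3 (send(from=C, to=B, msg='sync')): A:[stop] B:[sync] C:[ack] D:[]
After 4 (process(B)): A:[stop] B:[] C:[ack] D:[]
After 5 (process(D)): A:[stop] B:[] C:[ack] D:[]

ack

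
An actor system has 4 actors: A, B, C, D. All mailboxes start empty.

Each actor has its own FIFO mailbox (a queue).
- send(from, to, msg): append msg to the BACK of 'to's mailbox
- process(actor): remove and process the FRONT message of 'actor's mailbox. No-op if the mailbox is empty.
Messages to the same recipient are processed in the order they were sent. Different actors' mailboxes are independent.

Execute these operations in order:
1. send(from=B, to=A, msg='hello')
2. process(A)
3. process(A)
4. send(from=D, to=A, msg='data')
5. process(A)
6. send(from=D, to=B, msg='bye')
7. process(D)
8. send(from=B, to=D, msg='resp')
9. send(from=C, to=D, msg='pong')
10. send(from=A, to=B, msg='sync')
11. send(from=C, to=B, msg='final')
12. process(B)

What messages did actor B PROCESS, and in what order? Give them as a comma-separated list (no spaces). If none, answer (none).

Answer: bye

Derivation:
After 1 (send(from=B, to=A, msg='hello')): A:[hello] B:[] C:[] D:[]
After 2 (process(A)): A:[] B:[] C:[] D:[]
After 3 (process(A)): A:[] B:[] C:[] D:[]
After 4 (send(from=D, to=A, msg='data')): A:[data] B:[] C:[] D:[]
After 5 (process(A)): A:[] B:[] C:[] D:[]
After 6 (send(from=D, to=B, msg='bye')): A:[] B:[bye] C:[] D:[]
After 7 (process(D)): A:[] B:[bye] C:[] D:[]
After 8 (send(from=B, to=D, msg='resp')): A:[] B:[bye] C:[] D:[resp]
After 9 (send(from=C, to=D, msg='pong')): A:[] B:[bye] C:[] D:[resp,pong]
After 10 (send(from=A, to=B, msg='sync')): A:[] B:[bye,sync] C:[] D:[resp,pong]
After 11 (send(from=C, to=B, msg='final')): A:[] B:[bye,sync,final] C:[] D:[resp,pong]
After 12 (process(B)): A:[] B:[sync,final] C:[] D:[resp,pong]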